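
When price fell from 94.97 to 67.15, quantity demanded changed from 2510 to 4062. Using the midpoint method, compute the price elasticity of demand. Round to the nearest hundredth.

%ΔQ = (4062 − 2510)/[(2510 + 4062)/2] = 1552/3286 ≈ 0.4723.
%ΔP = (67.15 − 94.97)/[(94.97 + 67.15)/2] = -27.82/81.06 ≈ -0.3432.
Arc elasticity E = %ΔQ/%ΔP ≈ 0.4723/-0.3432 ≈ -1.38.
|E| > 1: demand is elastic over this range.

-1.38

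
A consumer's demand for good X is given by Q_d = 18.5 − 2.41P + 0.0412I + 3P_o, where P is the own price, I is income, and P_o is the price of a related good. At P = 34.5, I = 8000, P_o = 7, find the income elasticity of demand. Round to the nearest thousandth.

1.153

At the given point, Q_d = 18.5 − 2.41(34.5) + 0.0412(8000) + 3(7) = 18.5 − 83.145 + 329.6 + 21 = 285.955.
∂Q_d/∂I = +0.0412, so E_I = 0.0412·(8000/285.955) ≈ 1.153.
E_I > 1: normal good (luxury).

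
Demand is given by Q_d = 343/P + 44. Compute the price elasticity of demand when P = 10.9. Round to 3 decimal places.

At P = 10.9, Q_d = 75.4679.
dQ_d/dP = −343/P² = −2.887.
Point elasticity E = (dQ_d/dP)·(P/Q_d) = -2.887 × 10.9/75.4679 ≈ -0.417.
|E| < 1, so demand is inelastic at this price.

-0.417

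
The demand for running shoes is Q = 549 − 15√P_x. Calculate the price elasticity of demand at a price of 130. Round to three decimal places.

At P_x = 130, Q = 377.9737.
dQ/dP_x = −15/(2√P_x) = −15/(2·11.4018).
Point elasticity E = (dQ/dP_x)·(P_x/Q) = -0.6578 × 130/377.9737 ≈ -0.226.
|E| < 1, so demand is inelastic at this price.

-0.226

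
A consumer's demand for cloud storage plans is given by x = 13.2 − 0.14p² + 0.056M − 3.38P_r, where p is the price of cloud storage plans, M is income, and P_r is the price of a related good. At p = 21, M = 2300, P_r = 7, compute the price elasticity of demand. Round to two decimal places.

Substituting, x = 13.2 − 0.14(21)² + 0.056(2300) − 3.38(7) = 13.2 − 61.74 + 128.8 − 23.66 = 56.6.
∂x/∂p = −2·0.14·p = -5.88, so E_p = -5.88·(21/56.6) ≈ -2.18.
|E_p| > 1: demand is elastic.

-2.18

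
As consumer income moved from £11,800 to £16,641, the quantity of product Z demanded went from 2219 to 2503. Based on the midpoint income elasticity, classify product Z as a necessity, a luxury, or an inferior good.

%ΔQ = (2503 − 2219)/[(2219+2503)/2] = 284/2361 ≈ 0.1203.
%ΔI = (16,641 − 11,800)/[(11,800+16,641)/2] = 4841/14220.5 ≈ 0.3404.
E_I = %ΔQ/%ΔI ≈ 0.353.
E_I ∈ (0,1): normal good (necessity).

necessity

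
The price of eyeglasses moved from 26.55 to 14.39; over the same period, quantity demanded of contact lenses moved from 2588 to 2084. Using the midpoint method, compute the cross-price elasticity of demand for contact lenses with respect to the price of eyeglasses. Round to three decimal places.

%ΔQ_x = (2084 − 2588)/[(2588+2084)/2] = -504/2336 ≈ -0.2158.
%ΔP_y = (14.39 − 26.55)/[(26.55+14.39)/2] ≈ -0.5940.
E_xy = -0.2158/-0.5940 ≈ 0.363.
E_xy > 0, so contact lenses and eyeglasses are substitutes.

0.363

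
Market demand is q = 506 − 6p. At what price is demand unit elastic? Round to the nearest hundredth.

42.17

For linear demand q = a − bp, E = −bp/(a − bp). |E| = 1 ⇒ bp = a − bp ⇒ p = a/(2b).
p = 506/(2·6) ≈ 42.17.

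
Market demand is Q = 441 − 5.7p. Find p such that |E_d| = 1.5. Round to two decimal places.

Set −bp/(a − bp) = −1.5 ⇒ bp = 1.5(a − bp) ⇒ bp(1+1.5) = 1.5·a.
p = 1.5·441/(5.7·2.5) ≈ 46.42.

46.42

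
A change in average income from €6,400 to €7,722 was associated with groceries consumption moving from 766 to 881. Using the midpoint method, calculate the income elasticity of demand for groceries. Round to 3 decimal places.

0.746

%ΔQ = (881 − 766)/[(766+881)/2] = 115/823.5 ≈ 0.1396.
%ΔI = (7,722 − 6,400)/[(6,400+7,722)/2] = 1322/7061 ≈ 0.1872.
E_I = %ΔQ/%ΔI ≈ 0.746.
E_I ∈ (0,1): normal good (necessity).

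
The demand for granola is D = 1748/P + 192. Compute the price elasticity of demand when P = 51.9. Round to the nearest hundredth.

-0.15

At P = 51.9, D = 225.6802.
dD/dP = −1748/P² = −0.6489.
Point elasticity E = (dD/dP)·(P/D) = -0.6489 × 51.9/225.6802 ≈ -0.15.
|E| < 1, so demand is inelastic at this price.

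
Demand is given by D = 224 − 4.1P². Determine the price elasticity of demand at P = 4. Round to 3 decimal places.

At P = 4, D = 158.4.
dD/dP = −2·4.1·P = −32.8.
Point elasticity E = (dD/dP)·(P/D) = -32.8 × 4/158.4 ≈ -0.828.
|E| < 1, so demand is inelastic at this price.

-0.828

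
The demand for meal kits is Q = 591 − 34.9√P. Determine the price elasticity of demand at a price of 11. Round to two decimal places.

At P = 11, Q = 475.2498.
dQ/dP = −34.9/(2√P) = −34.9/(2·3.3166).
Point elasticity E = (dQ/dP)·(P/Q) = -5.2614 × 11/475.2498 ≈ -0.12.
|E| < 1, so demand is inelastic at this price.

-0.12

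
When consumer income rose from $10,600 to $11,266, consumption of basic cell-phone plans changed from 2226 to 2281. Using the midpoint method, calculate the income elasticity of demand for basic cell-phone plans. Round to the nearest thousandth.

%ΔQ = (2281 − 2226)/[(2226+2281)/2] = 55/2253.5 ≈ 0.0244.
%ΔY = (11,266 − 10,600)/[(10,600+11,266)/2] = 666/10933 ≈ 0.0609.
E_I = %ΔQ/%ΔY ≈ 0.401.
E_I ∈ (0,1): normal good (necessity).

0.401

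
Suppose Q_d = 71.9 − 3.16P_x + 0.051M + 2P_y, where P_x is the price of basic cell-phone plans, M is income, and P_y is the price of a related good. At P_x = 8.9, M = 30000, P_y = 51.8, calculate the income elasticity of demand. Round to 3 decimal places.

0.912

First evaluate Q_d: 71.9 − 3.16(8.9) + 0.051(30000) + 2(51.8) = 71.9 − 28.124 + 1530 + 103.6 = 1677.376.
∂Q_d/∂M = +0.051, so E_I = 0.051·(30000/1677.376) ≈ 0.912.
E_I ∈ (0,1): normal good (necessity).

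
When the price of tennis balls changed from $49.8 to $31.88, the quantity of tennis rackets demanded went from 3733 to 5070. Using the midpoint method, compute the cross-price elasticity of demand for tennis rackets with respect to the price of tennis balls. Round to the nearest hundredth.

%ΔQ_x = (5070 − 3733)/[(3733+5070)/2] = 1337/4401.5 ≈ 0.3038.
%ΔP_y = (31.88 − 49.8)/[(49.8+31.88)/2] ≈ -0.4388.
E_xy = 0.3038/-0.4388 ≈ -0.69.
E_xy < 0, so tennis rackets and tennis balls are complements.

-0.69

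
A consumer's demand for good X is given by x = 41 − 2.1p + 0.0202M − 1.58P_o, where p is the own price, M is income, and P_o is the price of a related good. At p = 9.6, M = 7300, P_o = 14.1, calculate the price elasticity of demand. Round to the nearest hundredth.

-0.14

x = 41 − 2.1(9.6) + 0.0202(7300) − 1.58(14.1) = 41 − 20.16 + 147.46 − 22.278 = 146.022.
∂x/∂p = −2.1, so E_p = (−2.1)·(9.6/146.022) ≈ -0.14.
|E_p| < 1: demand is inelastic.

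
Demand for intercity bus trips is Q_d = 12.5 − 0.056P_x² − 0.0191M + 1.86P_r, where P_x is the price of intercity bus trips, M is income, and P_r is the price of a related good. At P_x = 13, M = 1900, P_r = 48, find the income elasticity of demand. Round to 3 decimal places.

-0.648

Substituting, Q_d = 12.5 − 0.056(13)² − 0.0191(1900) + 1.86(48) = 12.5 − 9.464 − 36.29 + 89.28 = 56.026.
∂Q_d/∂M = −0.0191, so E_I = -0.0191·(1900/56.026) ≈ -0.648.
E_I < 0: inferior good.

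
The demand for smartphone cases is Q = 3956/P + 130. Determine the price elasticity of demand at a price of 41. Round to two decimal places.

-0.43

At P = 41, Q = 226.4878.
dQ/dP = −3956/P² = −2.3534.
Point elasticity E = (dQ/dP)·(P/Q) = -2.3534 × 41/226.4878 ≈ -0.43.
|E| < 1, so demand is inelastic at this price.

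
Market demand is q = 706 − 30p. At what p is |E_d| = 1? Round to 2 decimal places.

For linear demand q = a − bp, E = −bp/(a − bp). |E| = 1 ⇒ bp = a − bp ⇒ p = a/(2b).
p = 706/(2·30) ≈ 11.77.

11.77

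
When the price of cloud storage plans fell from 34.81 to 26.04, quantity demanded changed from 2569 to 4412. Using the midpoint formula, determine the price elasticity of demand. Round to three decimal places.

-1.832

%ΔQ = (4412 − 2569)/[(2569 + 4412)/2] = 1843/3490.5 ≈ 0.5280.
%ΔP = (26.04 − 34.81)/[(34.81 + 26.04)/2] = -8.77/30.425 ≈ -0.2882.
Arc elasticity E = %ΔQ/%ΔP ≈ 0.5280/-0.2882 ≈ -1.832.
|E| > 1: demand is elastic over this range.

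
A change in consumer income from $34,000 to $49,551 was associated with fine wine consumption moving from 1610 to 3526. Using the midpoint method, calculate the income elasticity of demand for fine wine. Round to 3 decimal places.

%ΔQ = (3526 − 1610)/[(1610+3526)/2] = 1916/2568 ≈ 0.7461.
%ΔI = (49,551 − 34,000)/[(34,000+49,551)/2] = 15551/41775.5 ≈ 0.3723.
E_I = %ΔQ/%ΔI ≈ 2.004.
E_I > 1: normal good (luxury).

2.004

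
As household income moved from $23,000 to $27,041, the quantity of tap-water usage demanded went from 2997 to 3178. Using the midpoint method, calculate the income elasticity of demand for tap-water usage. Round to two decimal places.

%ΔQ = (3178 − 2997)/[(2997+3178)/2] = 181/3087.5 ≈ 0.0586.
%ΔI = (27,041 − 23,000)/[(23,000+27,041)/2] = 4041/25020.5 ≈ 0.1615.
E_I = %ΔQ/%ΔI ≈ 0.36.
E_I ∈ (0,1): normal good (necessity).

0.36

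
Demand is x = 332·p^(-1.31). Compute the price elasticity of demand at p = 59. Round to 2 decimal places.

For a Cobb–Douglas (constant-elasticity) form x = A·p^α·…, the elasticity with respect to p equals the exponent α at every point.
Here the exponent on p is -1.31, so the price elasticity of demand is -1.31.

-1.31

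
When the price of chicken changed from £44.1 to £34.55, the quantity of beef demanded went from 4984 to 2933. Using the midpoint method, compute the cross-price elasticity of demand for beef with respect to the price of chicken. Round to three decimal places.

%ΔQ_x = (2933 − 4984)/[(4984+2933)/2] = -2051/3958.5 ≈ -0.5181.
%ΔP_y = (34.55 − 44.1)/[(44.1+34.55)/2] ≈ -0.2428.
E_xy = -0.5181/-0.2428 ≈ 2.134.
E_xy > 0, so beef and chicken are substitutes.

2.134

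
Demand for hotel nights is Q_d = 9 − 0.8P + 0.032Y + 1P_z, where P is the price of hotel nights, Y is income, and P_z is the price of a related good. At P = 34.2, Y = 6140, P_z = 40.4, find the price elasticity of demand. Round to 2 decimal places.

-0.13

Evaluating quantity at (P, Y, P_z) gives Q_d = 9 − 0.8(34.2) + 0.032(6140) + 1(40.4) = 9 − 27.36 + 196.48 + 40.4 = 218.52.
∂Q_d/∂P = −0.8, so E_p = (−0.8)·(34.2/218.52) ≈ -0.13.
|E_p| < 1: demand is inelastic.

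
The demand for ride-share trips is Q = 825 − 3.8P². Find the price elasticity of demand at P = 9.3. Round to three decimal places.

At P = 9.3, Q = 496.338.
dQ/dP = −2·3.8·P = −70.68.
Point elasticity E = (dQ/dP)·(P/Q) = -70.68 × 9.3/496.338 ≈ -1.324.
|E| > 1, so demand is elastic at this price.

-1.324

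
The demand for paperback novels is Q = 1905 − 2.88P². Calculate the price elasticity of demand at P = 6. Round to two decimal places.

At P = 6, Q = 1801.32.
dQ/dP = −2·2.88·P = −34.56.
Point elasticity E = (dQ/dP)·(P/Q) = -34.56 × 6/1801.32 ≈ -0.12.
|E| < 1, so demand is inelastic at this price.

-0.12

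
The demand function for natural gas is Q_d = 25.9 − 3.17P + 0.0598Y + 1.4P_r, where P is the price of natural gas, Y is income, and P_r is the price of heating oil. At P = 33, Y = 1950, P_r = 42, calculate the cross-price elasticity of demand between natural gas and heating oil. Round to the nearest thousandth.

Substituting, Q_d = 25.9 − 3.17(33) + 0.0598(1950) + 1.4(42) = 25.9 − 104.61 + 116.61 + 58.8 = 96.7.
∂Q_d/∂P_r = +1.4, so E_xy = 1.4·(42/96.7) ≈ 0.608.
E_xy > 0: the goods are substitutes.

0.608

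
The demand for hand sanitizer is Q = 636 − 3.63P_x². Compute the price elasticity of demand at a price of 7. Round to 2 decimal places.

-0.78

At P_x = 7, Q = 458.13.
dQ/dP_x = −2·3.63·P_x = −50.82.
Point elasticity E = (dQ/dP_x)·(P_x/Q) = -50.82 × 7/458.13 ≈ -0.78.
|E| < 1, so demand is inelastic at this price.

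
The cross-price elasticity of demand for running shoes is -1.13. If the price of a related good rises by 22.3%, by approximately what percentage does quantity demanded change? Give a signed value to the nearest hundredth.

%ΔQ ≈ E × %ΔP_y = (-1.13) × (22.3%) ≈ -25.20%.

-25.20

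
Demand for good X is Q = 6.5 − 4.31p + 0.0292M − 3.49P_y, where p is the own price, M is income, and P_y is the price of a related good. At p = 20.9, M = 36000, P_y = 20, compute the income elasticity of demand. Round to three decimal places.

Q = 6.5 − 4.31(20.9) + 0.0292(36000) − 3.49(20) = 6.5 − 90.079 + 1051.2 − 69.8 = 897.821.
∂Q/∂M = +0.0292, so E_I = 0.0292·(36000/897.821) ≈ 1.171.
E_I > 1: normal good (luxury).

1.171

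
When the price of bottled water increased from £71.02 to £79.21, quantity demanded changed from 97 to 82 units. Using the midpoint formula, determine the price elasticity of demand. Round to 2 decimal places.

%ΔQ = (82 − 97)/[(97 + 82)/2] = -15/89.5 ≈ -0.1676.
%ΔP = (79.21 − 71.02)/[(71.02 + 79.21)/2] = 8.19/75.115 ≈ 0.1090.
Arc elasticity E = %ΔQ/%ΔP ≈ -0.1676/0.1090 ≈ -1.54.
|E| > 1: demand is elastic over this range.

-1.54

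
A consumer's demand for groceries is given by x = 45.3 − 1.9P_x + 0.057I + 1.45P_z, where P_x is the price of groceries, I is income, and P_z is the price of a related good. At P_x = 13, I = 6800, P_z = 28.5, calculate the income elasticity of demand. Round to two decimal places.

0.86

x = 45.3 − 1.9(13) + 0.057(6800) + 1.45(28.5) = 45.3 − 24.7 + 387.6 + 41.325 = 449.525.
∂x/∂I = +0.057, so E_I = 0.057·(6800/449.525) ≈ 0.86.
E_I ∈ (0,1): normal good (necessity).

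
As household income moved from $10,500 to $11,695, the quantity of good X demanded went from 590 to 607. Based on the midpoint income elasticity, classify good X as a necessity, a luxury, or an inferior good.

%ΔQ = (607 − 590)/[(590+607)/2] = 17/598.5 ≈ 0.0284.
%ΔY = (11,695 − 10,500)/[(10,500+11,695)/2] = 1195/11097.5 ≈ 0.1077.
E_I = %ΔQ/%ΔY ≈ 0.264.
E_I ∈ (0,1): normal good (necessity).

necessity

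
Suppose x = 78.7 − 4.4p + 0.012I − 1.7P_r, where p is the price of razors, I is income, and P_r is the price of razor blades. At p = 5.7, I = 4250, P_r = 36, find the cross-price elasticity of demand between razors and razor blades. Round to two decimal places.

Evaluating quantity at (p, I, P_r) gives x = 78.7 − 4.4(5.7) + 0.012(4250) − 1.7(36) = 78.7 − 25.08 + 51 − 61.2 = 43.42.
∂x/∂P_r = −1.7, so E_xy = -1.7·(36/43.42) ≈ -1.41.
E_xy < 0: the goods are complements.

-1.41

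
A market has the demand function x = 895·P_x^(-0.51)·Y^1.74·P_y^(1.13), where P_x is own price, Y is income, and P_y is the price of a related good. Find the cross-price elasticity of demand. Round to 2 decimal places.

For a Cobb–Douglas (constant-elasticity) form x = A·P_y^α·…, the elasticity with respect to P_y equals the exponent α at every point.
Here the exponent on P_y is 1.13, so the cross-price elasticity of demand is 1.13.

1.13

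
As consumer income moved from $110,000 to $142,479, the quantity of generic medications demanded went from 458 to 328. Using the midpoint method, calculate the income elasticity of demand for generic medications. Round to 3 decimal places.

-1.286

%ΔQ = (328 − 458)/[(458+328)/2] = -130/393 ≈ -0.3308.
%ΔI = (142,479 − 110,000)/[(110,000+142,479)/2] = 32479/126239.5 ≈ 0.2573.
E_I = %ΔQ/%ΔI ≈ -1.286.
E_I < 0: inferior good.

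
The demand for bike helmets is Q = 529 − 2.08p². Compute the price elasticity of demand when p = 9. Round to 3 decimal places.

At p = 9, Q = 360.52.
dQ/dp = −2·2.08·p = −37.44.
Point elasticity E = (dQ/dp)·(p/Q) = -37.44 × 9/360.52 ≈ -0.935.
|E| < 1, so demand is inelastic at this price.

-0.935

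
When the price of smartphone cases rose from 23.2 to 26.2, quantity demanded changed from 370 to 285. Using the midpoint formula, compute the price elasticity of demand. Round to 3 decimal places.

-2.137

%ΔQ = (285 − 370)/[(370 + 285)/2] = -85/327.5 ≈ -0.2595.
%ΔP = (26.2 − 23.2)/[(23.2 + 26.2)/2] = 3/24.7 ≈ 0.1215.
Arc elasticity E = %ΔQ/%ΔP ≈ -0.2595/0.1215 ≈ -2.137.
|E| > 1: demand is elastic over this range.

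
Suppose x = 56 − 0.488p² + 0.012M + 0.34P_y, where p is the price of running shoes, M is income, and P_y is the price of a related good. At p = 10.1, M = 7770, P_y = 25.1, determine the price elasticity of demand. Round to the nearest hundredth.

-0.92

x = 56 − 0.488(10.1)² + 0.012(7770) + 0.34(25.1) = 56 − 49.7809 + 93.24 + 8.534 = 107.9931.
∂x/∂p = −2·0.488·p = -9.8576, so E_p = -9.8576·(10.1/107.9931) ≈ -0.92.
|E_p| < 1: demand is inelastic.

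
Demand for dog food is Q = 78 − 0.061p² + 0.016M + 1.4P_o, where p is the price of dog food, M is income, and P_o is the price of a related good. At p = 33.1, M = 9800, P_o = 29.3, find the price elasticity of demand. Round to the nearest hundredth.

Substituting, Q = 78 − 0.061(33.1)² + 0.016(9800) + 1.4(29.3) = 78 − 66.8322 + 156.8 + 41.02 = 208.9878.
∂Q/∂p = −2·0.061·p = -4.0382, so E_p = -4.0382·(33.1/208.9878) ≈ -0.64.
|E_p| < 1: demand is inelastic.

-0.64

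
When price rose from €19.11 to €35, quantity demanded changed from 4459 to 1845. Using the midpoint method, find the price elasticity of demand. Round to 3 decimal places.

%Δq = (1845 − 4459)/[(4459 + 1845)/2] = -2614/3152 ≈ -0.8293.
%Δp = (35 − 19.11)/[(19.11 + 35)/2] = 15.89/27.055 ≈ 0.5873.
Arc elasticity E = %Δq/%Δp ≈ -0.8293/0.5873 ≈ -1.412.
|E| > 1: demand is elastic over this range.

-1.412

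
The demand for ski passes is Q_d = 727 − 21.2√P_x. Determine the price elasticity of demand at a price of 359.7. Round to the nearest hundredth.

At P_x = 359.7, Q_d = 324.9259.
dQ_d/dP_x = −21.2/(2√P_x) = −21.2/(2·18.9658).
Point elasticity E = (dQ_d/dP_x)·(P_x/Q_d) = -0.5589 × 359.7/324.9259 ≈ -0.62.
|E| < 1, so demand is inelastic at this price.

-0.62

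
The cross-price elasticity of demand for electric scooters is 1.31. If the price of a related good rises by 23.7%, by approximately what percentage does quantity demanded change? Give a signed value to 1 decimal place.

%ΔQ ≈ E × %ΔP_y = (1.31) × (23.7%) ≈ 31.0%.

31.0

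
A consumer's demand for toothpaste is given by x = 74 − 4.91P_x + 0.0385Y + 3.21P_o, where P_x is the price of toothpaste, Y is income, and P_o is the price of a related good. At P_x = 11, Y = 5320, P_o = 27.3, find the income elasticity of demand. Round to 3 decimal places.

0.656

First evaluate x: 74 − 4.91(11) + 0.0385(5320) + 3.21(27.3) = 74 − 54.01 + 204.82 + 87.633 = 312.443.
∂x/∂Y = +0.0385, so E_I = 0.0385·(5320/312.443) ≈ 0.656.
E_I ∈ (0,1): normal good (necessity).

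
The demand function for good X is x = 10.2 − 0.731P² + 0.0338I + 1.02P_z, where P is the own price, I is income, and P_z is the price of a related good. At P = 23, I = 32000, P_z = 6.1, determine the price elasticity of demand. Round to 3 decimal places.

Evaluating quantity at (P, I, P_z) gives x = 10.2 − 0.731(23)² + 0.0338(32000) + 1.02(6.1) = 10.2 − 386.699 + 1081.6 + 6.222 = 711.323.
∂x/∂P = −2·0.731·P = -33.626, so E_p = -33.626·(23/711.323) ≈ -1.087.
|E_p| > 1: demand is elastic.

-1.087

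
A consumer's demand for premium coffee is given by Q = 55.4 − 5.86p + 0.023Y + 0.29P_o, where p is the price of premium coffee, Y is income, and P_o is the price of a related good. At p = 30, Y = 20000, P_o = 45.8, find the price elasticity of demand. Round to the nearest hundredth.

-0.50

Q = 55.4 − 5.86(30) + 0.023(20000) + 0.29(45.8) = 55.4 − 175.8 + 460 + 13.282 = 352.882.
∂Q/∂p = −5.86, so E_p = (−5.86)·(30/352.882) ≈ -0.50.
|E_p| < 1: demand is inelastic.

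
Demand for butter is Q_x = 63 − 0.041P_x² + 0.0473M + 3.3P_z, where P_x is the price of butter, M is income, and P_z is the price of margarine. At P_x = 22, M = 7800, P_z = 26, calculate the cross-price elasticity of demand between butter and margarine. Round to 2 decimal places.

First evaluate Q_x: 63 − 0.041(22)² + 0.0473(7800) + 3.3(26) = 63 − 19.844 + 368.94 + 85.8 = 497.896.
∂Q_x/∂P_z = +3.3, so E_xy = 3.3·(26/497.896) ≈ 0.17.
E_xy > 0: the goods are substitutes.

0.17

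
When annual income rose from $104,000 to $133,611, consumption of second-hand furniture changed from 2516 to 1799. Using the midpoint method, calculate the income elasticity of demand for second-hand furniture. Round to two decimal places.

-1.33

%ΔQ = (1799 − 2516)/[(2516+1799)/2] = -717/2157.5 ≈ -0.3323.
%ΔI = (133,611 − 104,000)/[(104,000+133,611)/2] = 29611/118805.5 ≈ 0.2492.
E_I = %ΔQ/%ΔI ≈ -1.33.
E_I < 0: inferior good.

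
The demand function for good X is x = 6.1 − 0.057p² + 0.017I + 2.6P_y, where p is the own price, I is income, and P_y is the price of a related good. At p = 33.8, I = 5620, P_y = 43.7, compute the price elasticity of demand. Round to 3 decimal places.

-0.867

Substituting, x = 6.1 − 0.057(33.8)² + 0.017(5620) + 2.6(43.7) = 6.1 − 65.1191 + 95.54 + 113.62 = 150.1409.
∂x/∂p = −2·0.057·p = -3.8532, so E_p = -3.8532·(33.8/150.1409) ≈ -0.867.
|E_p| < 1: demand is inelastic.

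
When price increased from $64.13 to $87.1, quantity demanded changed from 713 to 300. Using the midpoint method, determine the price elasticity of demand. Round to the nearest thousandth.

-2.684

%Δq = (300 − 713)/[(713 + 300)/2] = -413/506.5 ≈ -0.8154.
%Δp = (87.1 − 64.13)/[(64.13 + 87.1)/2] = 22.97/75.615 ≈ 0.3038.
Arc elasticity E = %Δq/%Δp ≈ -0.8154/0.3038 ≈ -2.684.
|E| > 1: demand is elastic over this range.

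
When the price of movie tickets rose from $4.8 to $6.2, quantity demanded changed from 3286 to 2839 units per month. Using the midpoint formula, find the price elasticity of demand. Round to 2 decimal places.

-0.57

%Δq = (2839 − 3286)/[(3286 + 2839)/2] = -447/3062.5 ≈ -0.1460.
%ΔP = (6.2 − 4.8)/[(4.8 + 6.2)/2] = 1.4/5.5 ≈ 0.2545.
Arc elasticity E = %Δq/%ΔP ≈ -0.1460/0.2545 ≈ -0.57.
|E| < 1: demand is inelastic over this range.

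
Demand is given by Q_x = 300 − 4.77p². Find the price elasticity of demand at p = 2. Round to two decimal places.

-0.14

At p = 2, Q_x = 280.92.
dQ_x/dp = −2·4.77·p = −19.08.
Point elasticity E = (dQ_x/dp)·(p/Q_x) = -19.08 × 2/280.92 ≈ -0.14.
|E| < 1, so demand is inelastic at this price.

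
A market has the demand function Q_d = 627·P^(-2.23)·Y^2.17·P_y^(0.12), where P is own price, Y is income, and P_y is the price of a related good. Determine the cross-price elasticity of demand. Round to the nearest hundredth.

For a Cobb–Douglas (constant-elasticity) form Q_d = A·P_y^α·…, the elasticity with respect to P_y equals the exponent α at every point.
Here the exponent on P_y is 0.12, so the cross-price elasticity of demand is 0.12.

0.12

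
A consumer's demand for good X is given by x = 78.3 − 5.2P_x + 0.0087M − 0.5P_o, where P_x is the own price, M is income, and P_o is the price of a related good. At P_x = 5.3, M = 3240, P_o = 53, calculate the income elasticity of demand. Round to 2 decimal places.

0.54

Substituting, x = 78.3 − 5.2(5.3) + 0.0087(3240) − 0.5(53) = 78.3 − 27.56 + 28.188 − 26.5 = 52.428.
∂x/∂M = +0.0087, so E_I = 0.0087·(3240/52.428) ≈ 0.54.
E_I ∈ (0,1): normal good (necessity).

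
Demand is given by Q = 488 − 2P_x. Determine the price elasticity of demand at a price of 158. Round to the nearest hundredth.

-1.84

At P_x = 158, Q = 172.
dQ/dP_x = −2.
Point elasticity E = (dQ/dP_x)·(P_x/Q) = -2 × 158/172 ≈ -1.84.
|E| > 1, so demand is elastic at this price.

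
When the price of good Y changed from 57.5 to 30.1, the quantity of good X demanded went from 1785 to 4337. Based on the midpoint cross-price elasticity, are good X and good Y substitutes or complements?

complements

%ΔQ_x = (4337 − 1785)/[(1785+4337)/2] = 2552/3061 ≈ 0.8337.
%ΔP_y = (30.1 − 57.5)/[(57.5+30.1)/2] ≈ -0.6256.
E_xy = 0.8337/-0.6256 ≈ -1.333.
E_xy < 0, so the goods are complements.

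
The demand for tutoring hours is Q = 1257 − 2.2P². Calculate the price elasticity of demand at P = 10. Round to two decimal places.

-0.42

At P = 10, Q = 1037.
dQ/dP = −2·2.2·P = −44.
Point elasticity E = (dQ/dP)·(P/Q) = -44 × 10/1037 ≈ -0.42.
|E| < 1, so demand is inelastic at this price.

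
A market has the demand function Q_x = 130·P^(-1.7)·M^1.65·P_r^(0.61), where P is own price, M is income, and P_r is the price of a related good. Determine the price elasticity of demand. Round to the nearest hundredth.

For a Cobb–Douglas (constant-elasticity) form Q_x = A·P^α·…, the elasticity with respect to P equals the exponent α at every point.
Here the exponent on P is -1.7, so the price elasticity of demand is -1.70.

-1.70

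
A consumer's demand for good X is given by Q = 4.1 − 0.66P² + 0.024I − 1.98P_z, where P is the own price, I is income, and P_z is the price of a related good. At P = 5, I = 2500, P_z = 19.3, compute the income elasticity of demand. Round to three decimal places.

Substituting, Q = 4.1 − 0.66(5)² + 0.024(2500) − 1.98(19.3) = 4.1 − 16.5 + 60 − 38.214 = 9.386.
∂Q/∂I = +0.024, so E_I = 0.024·(2500/9.386) ≈ 6.392.
E_I > 1: normal good (luxury).

6.392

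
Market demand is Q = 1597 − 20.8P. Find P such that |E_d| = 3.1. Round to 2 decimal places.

58.05

Set −bP/(a − bP) = −3.1 ⇒ bP = 3.1(a − bP) ⇒ bP(1+3.1) = 3.1·a.
P = 3.1·1597/(20.8·4.1) ≈ 58.05.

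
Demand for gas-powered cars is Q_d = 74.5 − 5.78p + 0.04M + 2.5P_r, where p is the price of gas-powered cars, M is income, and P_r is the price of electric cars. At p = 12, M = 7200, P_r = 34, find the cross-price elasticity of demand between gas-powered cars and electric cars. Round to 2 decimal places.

Q_d = 74.5 − 5.78(12) + 0.04(7200) + 2.5(34) = 74.5 − 69.36 + 288 + 85 = 378.14.
∂Q_d/∂P_r = +2.5, so E_xy = 2.5·(34/378.14) ≈ 0.22.
E_xy > 0: the goods are substitutes.

0.22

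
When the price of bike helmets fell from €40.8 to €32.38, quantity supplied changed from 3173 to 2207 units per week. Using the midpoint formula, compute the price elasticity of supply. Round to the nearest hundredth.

%Δq = (2207 − 3173)/[(3173 + 2207)/2] = -966/2690 ≈ -0.3591.
%Δp = (32.38 − 40.8)/[(40.8 + 32.38)/2] = -8.42/36.59 ≈ -0.2301.
Arc elasticity E = %Δq/%Δp ≈ -0.3591/-0.2301 ≈ 1.56.
|E| > 1: supply is elastic over this range.

1.56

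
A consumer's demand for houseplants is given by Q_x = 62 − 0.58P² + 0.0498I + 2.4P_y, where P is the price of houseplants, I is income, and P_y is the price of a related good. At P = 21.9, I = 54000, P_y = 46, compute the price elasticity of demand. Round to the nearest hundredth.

First evaluate Q_x: 62 − 0.58(21.9)² + 0.0498(54000) + 2.4(46) = 62 − 278.1738 + 2689.2 + 110.4 = 2583.4262.
∂Q_x/∂P = −2·0.58·P = -25.404, so E_p = -25.404·(21.9/2583.4262) ≈ -0.22.
|E_p| < 1: demand is inelastic.

-0.22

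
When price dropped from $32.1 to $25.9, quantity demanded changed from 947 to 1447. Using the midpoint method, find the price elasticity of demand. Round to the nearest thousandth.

%ΔQ = (1447 − 947)/[(947 + 1447)/2] = 500/1197 ≈ 0.4177.
%Δp = (25.9 − 32.1)/[(32.1 + 25.9)/2] = -6.2/29 ≈ -0.2138.
Arc elasticity E = %ΔQ/%Δp ≈ 0.4177/-0.2138 ≈ -1.954.
|E| > 1: demand is elastic over this range.

-1.954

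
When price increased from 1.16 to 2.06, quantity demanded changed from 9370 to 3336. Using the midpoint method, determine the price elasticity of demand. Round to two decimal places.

-1.70

%ΔQ = (3336 − 9370)/[(9370 + 3336)/2] = -6034/6353 ≈ -0.9498.
%ΔP = (2.06 − 1.16)/[(1.16 + 2.06)/2] = 0.9/1.61 ≈ 0.5590.
Arc elasticity E = %ΔQ/%ΔP ≈ -0.9498/0.5590 ≈ -1.70.
|E| > 1: demand is elastic over this range.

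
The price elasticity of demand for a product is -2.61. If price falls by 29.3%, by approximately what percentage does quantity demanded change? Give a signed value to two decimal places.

76.47

%ΔQ ≈ E × %ΔP = (-2.61) × (-29.3%) ≈ 76.47%.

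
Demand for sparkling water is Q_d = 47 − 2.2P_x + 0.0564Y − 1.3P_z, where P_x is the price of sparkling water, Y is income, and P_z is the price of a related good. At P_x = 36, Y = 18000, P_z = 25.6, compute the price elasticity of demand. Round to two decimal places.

First evaluate Q_d: 47 − 2.2(36) + 0.0564(18000) − 1.3(25.6) = 47 − 79.2 + 1015.2 − 33.28 = 949.72.
∂Q_d/∂P_x = −2.2, so E_p = (−2.2)·(36/949.72) ≈ -0.08.
|E_p| < 1: demand is inelastic.

-0.08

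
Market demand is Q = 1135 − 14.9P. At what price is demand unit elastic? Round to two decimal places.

For linear demand Q = a − bP, E = −bP/(a − bP). |E| = 1 ⇒ bP = a − bP ⇒ P = a/(2b).
P = 1135/(2·14.9) ≈ 38.09.

38.09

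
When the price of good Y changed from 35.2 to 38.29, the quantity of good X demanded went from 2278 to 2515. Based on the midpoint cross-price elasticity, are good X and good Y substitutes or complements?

substitutes

%ΔQ_x = (2515 − 2278)/[(2278+2515)/2] = 237/2396.5 ≈ 0.0989.
%ΔP_y = (38.29 − 35.2)/[(35.2+38.29)/2] ≈ 0.0841.
E_xy = 0.0989/0.0841 ≈ 1.176.
E_xy > 0, so the goods are substitutes.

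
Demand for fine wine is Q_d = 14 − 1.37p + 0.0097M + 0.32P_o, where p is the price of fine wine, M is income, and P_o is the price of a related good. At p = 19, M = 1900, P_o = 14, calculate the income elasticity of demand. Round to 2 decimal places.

1.69

Evaluating quantity at (p, M, P_o) gives Q_d = 14 − 1.37(19) + 0.0097(1900) + 0.32(14) = 14 − 26.03 + 18.43 + 4.48 = 10.88.
∂Q_d/∂M = +0.0097, so E_I = 0.0097·(1900/10.88) ≈ 1.69.
E_I > 1: normal good (luxury).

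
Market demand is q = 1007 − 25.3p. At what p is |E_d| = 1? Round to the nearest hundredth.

19.90

For linear demand q = a − bp, E = −bp/(a − bp). |E| = 1 ⇒ bp = a − bp ⇒ p = a/(2b).
p = 1007/(2·25.3) ≈ 19.90.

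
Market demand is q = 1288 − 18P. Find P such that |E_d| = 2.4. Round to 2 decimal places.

50.51

Set −bP/(a − bP) = −2.4 ⇒ bP = 2.4(a − bP) ⇒ bP(1+2.4) = 2.4·a.
P = 2.4·1288/(18·3.4) ≈ 50.51.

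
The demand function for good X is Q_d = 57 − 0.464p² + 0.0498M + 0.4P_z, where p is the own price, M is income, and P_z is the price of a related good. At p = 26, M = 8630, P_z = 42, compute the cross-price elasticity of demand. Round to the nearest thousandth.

0.088

Q_d = 57 − 0.464(26)² + 0.0498(8630) + 0.4(42) = 57 − 313.664 + 429.774 + 16.8 = 189.91.
∂Q_d/∂P_z = +0.4, so E_xy = 0.4·(42/189.91) ≈ 0.088.
E_xy > 0: the goods are substitutes.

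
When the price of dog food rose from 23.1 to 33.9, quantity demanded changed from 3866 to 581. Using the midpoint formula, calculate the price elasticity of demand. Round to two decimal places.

%ΔQ = (581 − 3866)/[(3866 + 581)/2] = -3285/2223.5 ≈ -1.4774.
%Δp = (33.9 − 23.1)/[(23.1 + 33.9)/2] = 10.8/28.5 ≈ 0.3789.
Arc elasticity E = %ΔQ/%Δp ≈ -1.4774/0.3789 ≈ -3.90.
|E| > 1: demand is elastic over this range.

-3.90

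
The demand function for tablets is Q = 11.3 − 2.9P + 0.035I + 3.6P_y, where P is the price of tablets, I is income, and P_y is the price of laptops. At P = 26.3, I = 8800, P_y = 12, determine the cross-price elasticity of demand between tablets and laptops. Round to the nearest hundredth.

0.15

Substituting, Q = 11.3 − 2.9(26.3) + 0.035(8800) + 3.6(12) = 11.3 − 76.27 + 308 + 43.2 = 286.23.
∂Q/∂P_y = +3.6, so E_xy = 3.6·(12/286.23) ≈ 0.15.
E_xy > 0: the goods are substitutes.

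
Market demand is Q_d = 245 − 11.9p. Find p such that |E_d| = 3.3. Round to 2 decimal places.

Set −bp/(a − bp) = −3.3 ⇒ bp = 3.3(a − bp) ⇒ bp(1+3.3) = 3.3·a.
p = 3.3·245/(11.9·4.3) ≈ 15.80.

15.80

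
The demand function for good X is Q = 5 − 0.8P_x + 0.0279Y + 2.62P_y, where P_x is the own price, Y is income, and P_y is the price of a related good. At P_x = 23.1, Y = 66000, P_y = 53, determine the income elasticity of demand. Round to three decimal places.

0.936

First evaluate Q: 5 − 0.8(23.1) + 0.0279(66000) + 2.62(53) = 5 − 18.48 + 1841.4 + 138.86 = 1966.78.
∂Q/∂Y = +0.0279, so E_I = 0.0279·(66000/1966.78) ≈ 0.936.
E_I ∈ (0,1): normal good (necessity).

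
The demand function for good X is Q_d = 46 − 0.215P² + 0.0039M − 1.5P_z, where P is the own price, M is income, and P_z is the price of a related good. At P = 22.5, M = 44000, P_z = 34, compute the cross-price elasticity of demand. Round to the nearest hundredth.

Substituting, Q_d = 46 − 0.215(22.5)² + 0.0039(44000) − 1.5(34) = 46 − 108.8438 + 171.6 − 51 = 57.7563.
∂Q_d/∂P_z = −1.5, so E_xy = -1.5·(34/57.7563) ≈ -0.88.
E_xy < 0: the goods are complements.

-0.88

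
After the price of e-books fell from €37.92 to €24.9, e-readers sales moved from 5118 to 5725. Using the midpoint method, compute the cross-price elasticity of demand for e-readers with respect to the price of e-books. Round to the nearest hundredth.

-0.27

%ΔQ_x = (5725 − 5118)/[(5118+5725)/2] = 607/5421.5 ≈ 0.1120.
%ΔP_y = (24.9 − 37.92)/[(37.92+24.9)/2] ≈ -0.4145.
E_xy = 0.1120/-0.4145 ≈ -0.27.
E_xy < 0, so e-readers and e-books are complements.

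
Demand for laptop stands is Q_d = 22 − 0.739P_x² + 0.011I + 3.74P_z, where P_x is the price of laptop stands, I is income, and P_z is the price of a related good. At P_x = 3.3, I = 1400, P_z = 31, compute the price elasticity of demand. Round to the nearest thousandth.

Q_d = 22 − 0.739(3.3)² + 0.011(1400) + 3.74(31) = 22 − 8.0477 + 15.4 + 115.94 = 145.2923.
∂Q_d/∂P_x = −2·0.739·P_x = -4.8774, so E_p = -4.8774·(3.3/145.2923) ≈ -0.111.
|E_p| < 1: demand is inelastic.

-0.111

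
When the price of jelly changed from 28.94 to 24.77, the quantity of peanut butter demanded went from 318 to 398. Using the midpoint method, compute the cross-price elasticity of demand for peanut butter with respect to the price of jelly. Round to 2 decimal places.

%ΔQ_x = (398 − 318)/[(318+398)/2] = 80/358 ≈ 0.2235.
%ΔP_y = (24.77 − 28.94)/[(28.94+24.77)/2] ≈ -0.1553.
E_xy = 0.2235/-0.1553 ≈ -1.44.
E_xy < 0, so peanut butter and jelly are complements.

-1.44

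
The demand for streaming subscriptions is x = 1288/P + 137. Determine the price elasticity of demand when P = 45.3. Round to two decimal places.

At P = 45.3, x = 165.4327.
dx/dP = −1288/P² = −0.6277.
Point elasticity E = (dx/dP)·(P/x) = -0.6277 × 45.3/165.4327 ≈ -0.17.
|E| < 1, so demand is inelastic at this price.

-0.17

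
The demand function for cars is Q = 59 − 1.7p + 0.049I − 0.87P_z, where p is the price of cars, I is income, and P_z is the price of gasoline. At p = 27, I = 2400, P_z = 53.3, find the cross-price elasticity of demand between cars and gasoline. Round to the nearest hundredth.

-0.55

Q = 59 − 1.7(27) + 0.049(2400) − 0.87(53.3) = 59 − 45.9 + 117.6 − 46.371 = 84.329.
∂Q/∂P_z = −0.87, so E_xy = -0.87·(53.3/84.329) ≈ -0.55.
E_xy < 0: the goods are complements.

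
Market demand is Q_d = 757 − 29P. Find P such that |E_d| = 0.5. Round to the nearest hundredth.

Set −bP/(a − bP) = −0.5 ⇒ bP = 0.5(a − bP) ⇒ bP(1+0.5) = 0.5·a.
P = 0.5·757/(29·1.5) ≈ 8.70.

8.70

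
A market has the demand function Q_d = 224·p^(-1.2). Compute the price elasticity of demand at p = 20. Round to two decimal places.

For a Cobb–Douglas (constant-elasticity) form Q_d = A·p^α·…, the elasticity with respect to p equals the exponent α at every point.
Here the exponent on p is -1.2, so the price elasticity of demand is -1.20.

-1.20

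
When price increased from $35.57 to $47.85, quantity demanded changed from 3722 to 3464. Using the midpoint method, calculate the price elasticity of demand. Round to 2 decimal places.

-0.24

%ΔQ = (3464 − 3722)/[(3722 + 3464)/2] = -258/3593 ≈ -0.0718.
%ΔP = (47.85 − 35.57)/[(35.57 + 47.85)/2] = 12.28/41.71 ≈ 0.2944.
Arc elasticity E = %ΔQ/%ΔP ≈ -0.0718/0.2944 ≈ -0.24.
|E| < 1: demand is inelastic over this range.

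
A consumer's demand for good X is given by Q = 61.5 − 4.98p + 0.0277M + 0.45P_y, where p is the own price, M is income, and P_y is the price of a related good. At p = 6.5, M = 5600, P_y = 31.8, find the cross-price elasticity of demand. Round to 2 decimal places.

0.07

First evaluate Q: 61.5 − 4.98(6.5) + 0.0277(5600) + 0.45(31.8) = 61.5 − 32.37 + 155.12 + 14.31 = 198.56.
∂Q/∂P_y = +0.45, so E_xy = 0.45·(31.8/198.56) ≈ 0.07.
E_xy > 0: the goods are substitutes.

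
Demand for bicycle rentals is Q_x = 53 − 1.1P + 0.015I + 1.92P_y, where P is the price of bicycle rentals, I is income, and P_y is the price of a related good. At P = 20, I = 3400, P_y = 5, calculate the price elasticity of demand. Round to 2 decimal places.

-0.24

Q_x = 53 − 1.1(20) + 0.015(3400) + 1.92(5) = 53 − 22 + 51 + 9.6 = 91.6.
∂Q_x/∂P = −1.1, so E_p = (−1.1)·(20/91.6) ≈ -0.24.
|E_p| < 1: demand is inelastic.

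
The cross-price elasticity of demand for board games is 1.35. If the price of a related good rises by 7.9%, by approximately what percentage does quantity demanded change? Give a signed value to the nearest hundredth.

%ΔQ ≈ E × %ΔP_y = (1.35) × (7.9%) ≈ 10.67%.

10.67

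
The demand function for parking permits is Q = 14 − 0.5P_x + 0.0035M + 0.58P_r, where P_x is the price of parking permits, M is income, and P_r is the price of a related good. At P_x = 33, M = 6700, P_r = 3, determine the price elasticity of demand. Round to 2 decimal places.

-0.73

First evaluate Q: 14 − 0.5(33) + 0.0035(6700) + 0.58(3) = 14 − 16.5 + 23.45 + 1.74 = 22.69.
∂Q/∂P_x = −0.5, so E_p = (−0.5)·(33/22.69) ≈ -0.73.
|E_p| < 1: demand is inelastic.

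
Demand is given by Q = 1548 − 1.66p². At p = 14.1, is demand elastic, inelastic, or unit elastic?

At p = 14.1, Q = 1217.9754.
dQ/dp = −2·1.66·p = −46.812.
Point elasticity E = (dQ/dp)·(p/Q) = -46.812 × 14.1/1217.9754 ≈ -0.542.
|E| ≈ 0.542 < 1, so demand is inelastic.

inelastic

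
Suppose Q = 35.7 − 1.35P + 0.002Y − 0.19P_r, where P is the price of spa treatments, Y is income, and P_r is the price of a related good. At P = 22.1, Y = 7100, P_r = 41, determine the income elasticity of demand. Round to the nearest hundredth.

Q = 35.7 − 1.35(22.1) + 0.002(7100) − 0.19(41) = 35.7 − 29.835 + 14.2 − 7.79 = 12.275.
∂Q/∂Y = +0.002, so E_I = 0.002·(7100/12.275) ≈ 1.16.
E_I > 1: normal good (luxury).

1.16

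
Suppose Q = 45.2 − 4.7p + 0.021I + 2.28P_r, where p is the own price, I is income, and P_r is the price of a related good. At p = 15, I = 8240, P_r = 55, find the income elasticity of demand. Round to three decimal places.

0.634

Q = 45.2 − 4.7(15) + 0.021(8240) + 2.28(55) = 45.2 − 70.5 + 173.04 + 125.4 = 273.14.
∂Q/∂I = +0.021, so E_I = 0.021·(8240/273.14) ≈ 0.634.
E_I ∈ (0,1): normal good (necessity).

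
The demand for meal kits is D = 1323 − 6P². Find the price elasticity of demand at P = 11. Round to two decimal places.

-2.43

At P = 11, D = 597.
dD/dP = −2·6·P = −132.
Point elasticity E = (dD/dP)·(P/D) = -132 × 11/597 ≈ -2.43.
|E| > 1, so demand is elastic at this price.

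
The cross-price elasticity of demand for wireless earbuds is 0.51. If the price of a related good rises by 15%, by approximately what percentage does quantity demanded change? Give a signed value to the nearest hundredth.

7.65

%ΔQ ≈ E × %ΔP_y = (0.51) × (15%) = 7.65%.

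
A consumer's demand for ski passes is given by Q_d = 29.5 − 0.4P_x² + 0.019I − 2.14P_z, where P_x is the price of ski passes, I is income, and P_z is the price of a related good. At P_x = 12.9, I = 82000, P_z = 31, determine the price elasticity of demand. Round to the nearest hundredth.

-0.09

Substituting, Q_d = 29.5 − 0.4(12.9)² + 0.019(82000) − 2.14(31) = 29.5 − 66.564 + 1558 − 66.34 = 1454.596.
∂Q_d/∂P_x = −2·0.4·P_x = -10.32, so E_p = -10.32·(12.9/1454.596) ≈ -0.09.
|E_p| < 1: demand is inelastic.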